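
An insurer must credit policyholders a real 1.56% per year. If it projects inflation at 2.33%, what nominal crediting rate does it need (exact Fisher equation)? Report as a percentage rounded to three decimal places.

(1 + i) = (1 + r)(1 + π) = 1.01560 × 1.02330 = 1.03926348
i = 1.03926348 − 1, so the required nominal rate is 3.926%.

3.926%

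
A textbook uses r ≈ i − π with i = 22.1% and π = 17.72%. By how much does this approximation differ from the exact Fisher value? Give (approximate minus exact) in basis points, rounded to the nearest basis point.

Approximate: r ≈ 22.100% − 17.720% = 4.3800%
Exact: (1 + 0.2210)/(1 + 0.1772) − 1 = 3.7207%
Error = 4.3800% − 3.7207% = 0.6593% → 66 basis points.

66 basis points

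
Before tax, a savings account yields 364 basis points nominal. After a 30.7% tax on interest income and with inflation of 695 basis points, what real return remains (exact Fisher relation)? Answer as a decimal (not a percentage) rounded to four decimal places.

-0.0414

After-tax nominal return = 3.64% × (1 − 0.307) = 2.52252%.
1 + r = 1.0252252 / 1.06950 = 0.958602
After-tax real rate = 0.958602 − 1 → -0.0414.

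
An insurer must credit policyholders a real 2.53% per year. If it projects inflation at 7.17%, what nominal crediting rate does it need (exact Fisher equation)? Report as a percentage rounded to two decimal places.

9.88%

(1 + i) = (1 + r)(1 + π) = 1.02530 × 1.07170 = 1.09881401
i = 1.09881401 − 1, so the required nominal rate is 9.88%.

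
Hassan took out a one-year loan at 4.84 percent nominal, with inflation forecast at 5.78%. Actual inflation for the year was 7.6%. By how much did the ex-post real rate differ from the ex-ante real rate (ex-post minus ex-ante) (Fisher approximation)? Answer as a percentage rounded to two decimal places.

Ex-ante: 4.84% − 5.78% = -0.940%
Ex-post: 4.84% − 7.6% = -2.760%
Difference (ex-post − ex-ante) = -1.8200% → -1.82%.

-1.82%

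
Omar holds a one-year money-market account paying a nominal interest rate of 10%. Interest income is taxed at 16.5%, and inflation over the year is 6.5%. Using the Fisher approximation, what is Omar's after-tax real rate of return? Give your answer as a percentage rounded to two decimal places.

After-tax nominal return = 10% × (1 − 0.165) = 8.3500%.
r ≈ 8.3500% − 6.5% → 1.85%.

1.85%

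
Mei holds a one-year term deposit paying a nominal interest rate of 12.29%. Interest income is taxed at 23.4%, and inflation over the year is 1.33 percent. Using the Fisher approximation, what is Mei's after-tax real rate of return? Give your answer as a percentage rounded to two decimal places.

8.08%

After-tax nominal return = 12.29% × (1 − 0.234) = 9.41414%.
r ≈ 9.41414% − 1.33% → 8.08%.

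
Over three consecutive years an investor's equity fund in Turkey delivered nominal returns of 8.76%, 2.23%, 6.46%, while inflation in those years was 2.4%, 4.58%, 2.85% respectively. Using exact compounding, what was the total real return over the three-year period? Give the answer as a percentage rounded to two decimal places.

Nominal growth factor = 1.0876 × 1.0223 × 1.0646 = 1.183679
Price-level growth factor = 1.0240 × 1.0458 × 1.0285 = 1.101420
Real growth factor = 1.183679 / 1.101420 = 1.074685
Total real return = 1.074685 − 1 → 7.47%.

7.47%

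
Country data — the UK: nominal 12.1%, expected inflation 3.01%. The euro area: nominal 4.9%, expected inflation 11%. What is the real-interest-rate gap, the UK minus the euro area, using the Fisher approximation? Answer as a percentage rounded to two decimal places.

15.19%

The UK: 12.1% − 3.01% = 9.090%
The euro area: 4.9% − 11% = -6.100%
Differential = 15.190% → 15.19%.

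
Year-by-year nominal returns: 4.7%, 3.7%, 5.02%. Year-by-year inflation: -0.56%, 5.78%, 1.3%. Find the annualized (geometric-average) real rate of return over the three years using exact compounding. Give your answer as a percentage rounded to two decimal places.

2.28%

Compound the nominal returns: 1.0470 × 1.0370 × 1.0502 = 1.14024310.
Compound inflation: 0.9944 × 1.0578 × 1.0130 = 1.06555071.
Deflate: 1.14024310 / 1.06555071 = 1.07009745.
Annualized real rate = 1.07009745^(1/3) − 1 = 2.2840% → 2.28%.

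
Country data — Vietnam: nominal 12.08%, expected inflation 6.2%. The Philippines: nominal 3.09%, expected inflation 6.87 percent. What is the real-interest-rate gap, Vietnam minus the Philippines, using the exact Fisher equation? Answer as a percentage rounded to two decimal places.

9.07%

Vietnam: (1 + 0.1208)/(1 + 0.0620) − 1 = 5.5367%
The Philippines: (1 + 0.0309)/(1 + 0.0687) − 1 = -3.5370%
Differential = 5.5367% − (-3.5370%) = 9.0737% → 9.07%.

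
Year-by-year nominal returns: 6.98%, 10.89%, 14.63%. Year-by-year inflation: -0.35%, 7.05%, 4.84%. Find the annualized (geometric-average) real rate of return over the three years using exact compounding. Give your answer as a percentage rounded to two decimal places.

Compound the nominal returns: 1.0698 × 1.1089 × 1.1463 = 1.35985709.
Compound inflation: 0.9965 × 1.0705 × 1.0484 = 1.11838411.
Deflate: 1.35985709 / 1.11838411 = 1.21591239.
Annualized real rate = 1.21591239^(1/3) − 1 = 6.7335% → 6.73%.

6.73%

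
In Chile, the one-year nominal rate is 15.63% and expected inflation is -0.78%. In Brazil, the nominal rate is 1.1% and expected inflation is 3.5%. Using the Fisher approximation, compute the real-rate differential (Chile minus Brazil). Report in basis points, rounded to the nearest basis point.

Chile: 15.63% − (-0.78%) = 16.410%
Brazil: 1.1% − 3.5% = -2.400%
Differential = 18.810% → 1881 basis points.

1881 basis points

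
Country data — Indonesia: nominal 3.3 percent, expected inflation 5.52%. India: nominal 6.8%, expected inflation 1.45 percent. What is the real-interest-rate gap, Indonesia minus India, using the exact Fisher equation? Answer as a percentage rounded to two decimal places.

Indonesia: (1 + 0.0330)/(1 + 0.0552) − 1 = -2.1039%
India: (1 + 0.0680)/(1 + 0.0145) − 1 = 5.2735%
Differential = -2.1039% − 5.2735% = -7.3774% → -7.38%.

-7.38%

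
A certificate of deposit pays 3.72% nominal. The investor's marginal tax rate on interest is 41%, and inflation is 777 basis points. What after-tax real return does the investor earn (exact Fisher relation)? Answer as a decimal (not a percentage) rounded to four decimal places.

After-tax nominal return = 3.72% × (1 − 0.41) = 2.1948%.
1 + r = 1.021948 / 1.07770 = 0.948268
After-tax real rate = 0.948268 − 1 → -0.0517.

-0.0517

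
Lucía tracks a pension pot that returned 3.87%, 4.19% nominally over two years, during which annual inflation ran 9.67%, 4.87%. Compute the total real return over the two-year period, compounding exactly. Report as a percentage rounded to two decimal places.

-5.90%

Nominal growth factor = 1.0387 × 1.0419 = 1.082222
Price-level growth factor = 1.0967 × 1.0487 = 1.150109
Real growth factor = 1.082222 / 1.150109 = 0.940973
Total real return = 0.940973 − 1 → -5.90%.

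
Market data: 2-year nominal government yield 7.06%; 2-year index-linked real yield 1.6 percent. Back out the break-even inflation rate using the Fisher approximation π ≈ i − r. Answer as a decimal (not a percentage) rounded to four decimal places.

0.0546

π ≈ i − r = 7.06% − 1.6% → 0.0546.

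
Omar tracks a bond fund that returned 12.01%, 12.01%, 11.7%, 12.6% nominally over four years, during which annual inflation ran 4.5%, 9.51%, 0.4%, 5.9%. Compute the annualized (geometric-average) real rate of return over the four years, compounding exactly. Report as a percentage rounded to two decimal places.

Nominal growth factor = 1.1201 × 1.1201 × 1.1170 × 1.1260 = 1.57799331
Price-level growth factor = 1.0450 × 1.0951 × 1.0040 × 1.0590 = 1.21674548
Real growth factor = 1.57799331 / 1.21674548 = 1.29689679
Annualized real rate = 1.29689679^(1/4) − 1 = 6.7152% → 6.72%.

6.72%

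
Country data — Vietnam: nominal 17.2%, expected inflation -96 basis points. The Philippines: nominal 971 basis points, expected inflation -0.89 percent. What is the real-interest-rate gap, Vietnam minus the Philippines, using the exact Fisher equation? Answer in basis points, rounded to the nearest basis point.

764 basis points

Vietnam: (1 + 0.1720)/(1 − 0.0096) − 1 = 18.3360%
The Philippines: (1 + 0.0971)/(1 − 0.0089) − 1 = 10.6952%
Differential = 18.3360% − 10.6952% = 7.6408% → 764 basis points.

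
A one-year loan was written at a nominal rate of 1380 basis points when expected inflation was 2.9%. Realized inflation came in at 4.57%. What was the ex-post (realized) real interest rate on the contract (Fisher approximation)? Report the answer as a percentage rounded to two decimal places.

Ex-post: 13.8% − 4.57% = 9.230%
So the realized real rate is 9.23%.

9.23%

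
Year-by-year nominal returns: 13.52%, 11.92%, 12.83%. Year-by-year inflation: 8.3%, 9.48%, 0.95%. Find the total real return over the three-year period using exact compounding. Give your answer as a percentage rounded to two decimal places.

19.77%

Nominal growth factor = 1.1352 × 1.1192 × 1.1283 = 1.433523
Price-level growth factor = 1.0830 × 1.0948 × 1.0095 = 1.196932
Real growth factor = 1.433523 / 1.196932 = 1.197664
Total real return = 1.197664 − 1 → 19.77%.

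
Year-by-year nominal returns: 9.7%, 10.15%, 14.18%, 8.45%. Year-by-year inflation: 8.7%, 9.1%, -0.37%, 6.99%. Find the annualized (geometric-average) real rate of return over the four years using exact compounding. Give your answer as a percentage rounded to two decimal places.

4.31%

Compound the nominal returns: 1.0970 × 1.1015 × 1.1418 × 1.0845 = 1.49627260.
Compound inflation: 1.0870 × 1.0910 × 0.9963 × 1.0699 = 1.26411799.
Deflate: 1.49627260 / 1.26411799 = 1.18364948.
Annualized real rate = 1.18364948^(1/4) − 1 = 4.3052% → 4.31%.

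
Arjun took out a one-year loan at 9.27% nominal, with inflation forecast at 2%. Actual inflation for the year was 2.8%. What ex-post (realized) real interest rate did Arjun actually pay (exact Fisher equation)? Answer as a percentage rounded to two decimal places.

Ex-post: (1 + 0.0927)/(1 + 0.0280) − 1 = 6.2938%
So the realized real rate is 6.29%.

6.29%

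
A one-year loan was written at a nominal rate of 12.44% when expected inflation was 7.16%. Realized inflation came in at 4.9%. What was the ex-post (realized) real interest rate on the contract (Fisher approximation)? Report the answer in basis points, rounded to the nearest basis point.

Ex-post: 12.44% − 4.9% = 7.540%
So the realized real rate is 754 basis points.

754 basis points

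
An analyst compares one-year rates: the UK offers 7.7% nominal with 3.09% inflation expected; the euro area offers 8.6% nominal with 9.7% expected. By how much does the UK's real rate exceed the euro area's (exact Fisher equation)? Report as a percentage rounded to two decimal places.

5.47%

The UK: (1 + 0.0770)/(1 + 0.0309) − 1 = 4.4718%
The euro area: (1 + 0.0860)/(1 + 0.0970) − 1 = -1.0027%
Differential = 4.4718% − (-1.0027%) = 5.4746% → 5.47%.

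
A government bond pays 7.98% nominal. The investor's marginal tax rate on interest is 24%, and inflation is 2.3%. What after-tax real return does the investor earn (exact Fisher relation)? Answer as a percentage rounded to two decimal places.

3.68%

After-tax nominal return = 7.98% × (1 − 0.24) = 6.0648%.
1 + r = 1.060648 / 1.02300 = 1.036802
After-tax real rate = 1.036802 − 1 → 3.68%.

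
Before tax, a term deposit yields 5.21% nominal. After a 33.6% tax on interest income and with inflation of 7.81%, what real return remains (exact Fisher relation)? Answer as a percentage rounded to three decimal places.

After-tax nominal return = 5.21% × (1 − 0.336) = 3.45944%.
1 + r = 1.0345944 / 1.07810 = 0.959646
After-tax real rate = 0.959646 − 1 → -4.035%.

-4.035%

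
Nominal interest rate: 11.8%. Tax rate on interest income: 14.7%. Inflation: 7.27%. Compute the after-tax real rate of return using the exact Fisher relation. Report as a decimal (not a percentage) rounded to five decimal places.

After-tax nominal return = 11.8% × (1 − 0.147) = 10.0654%.
1 + r = 1.100654 / 1.07270 = 1.026059
After-tax real rate = 1.026059 − 1 → 0.02606.

0.02606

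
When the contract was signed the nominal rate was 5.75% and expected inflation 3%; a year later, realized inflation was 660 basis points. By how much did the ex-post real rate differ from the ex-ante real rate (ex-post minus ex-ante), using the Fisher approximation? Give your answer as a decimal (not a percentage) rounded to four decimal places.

-0.0360

Ex-ante: 5.75% − 3% = 2.750%
Ex-post: 5.75% − 6.6% = -0.850%
Difference (ex-post − ex-ante) = -3.6000% → -0.0360.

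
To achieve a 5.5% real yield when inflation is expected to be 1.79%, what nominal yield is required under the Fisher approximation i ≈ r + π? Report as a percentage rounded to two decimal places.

7.29%

i ≈ r + π = 5.5% + 1.79% = 7.29%.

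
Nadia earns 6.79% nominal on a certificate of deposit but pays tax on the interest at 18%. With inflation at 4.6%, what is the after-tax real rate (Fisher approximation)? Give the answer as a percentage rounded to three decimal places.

0.968%

After-tax nominal return = 6.79% × (1 − 0.18) = 5.5678%.
r ≈ 5.5678% − 4.6% → 0.968%.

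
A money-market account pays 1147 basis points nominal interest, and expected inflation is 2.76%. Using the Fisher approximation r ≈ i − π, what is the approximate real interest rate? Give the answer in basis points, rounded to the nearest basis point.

871 basis points

r ≈ i − π = 11.47% − 2.76% = 871 basis points.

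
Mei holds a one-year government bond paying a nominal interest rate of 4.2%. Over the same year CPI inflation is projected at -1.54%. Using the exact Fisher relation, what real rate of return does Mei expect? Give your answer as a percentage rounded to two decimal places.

5.83%

1 + r = 1.04200 / 0.98460 = 1.058298
r = 1.058298 − 1 = 5.8298%, i.e. 5.83%.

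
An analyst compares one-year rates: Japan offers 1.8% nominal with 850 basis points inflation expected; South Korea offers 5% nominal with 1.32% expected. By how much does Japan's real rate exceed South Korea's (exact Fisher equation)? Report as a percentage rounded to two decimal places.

Japan: (1 + 0.0180)/(1 + 0.0850) − 1 = -6.1751%
South Korea: (1 + 0.0500)/(1 + 0.0132) − 1 = 3.6321%
Differential = -6.1751% − 3.6321% = -9.8072% → -9.81%.

-9.81%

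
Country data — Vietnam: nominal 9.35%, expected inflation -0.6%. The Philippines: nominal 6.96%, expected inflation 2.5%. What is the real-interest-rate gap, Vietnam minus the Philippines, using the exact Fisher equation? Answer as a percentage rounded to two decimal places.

Vietnam: (1 + 0.0935)/(1 − 0.0060) − 1 = 10.0101%
The Philippines: (1 + 0.0696)/(1 + 0.0250) − 1 = 4.3512%
Differential = 10.0101% − 4.3512% = 5.6588% → 5.66%.

5.66%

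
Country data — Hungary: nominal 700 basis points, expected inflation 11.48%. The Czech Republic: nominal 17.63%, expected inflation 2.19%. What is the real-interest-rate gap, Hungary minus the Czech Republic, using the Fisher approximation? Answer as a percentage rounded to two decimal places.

-19.92%

Hungary: 7% − 11.48% = -4.480%
The Czech Republic: 17.63% − 2.19% = 15.440%
Differential = -19.920% → -19.92%.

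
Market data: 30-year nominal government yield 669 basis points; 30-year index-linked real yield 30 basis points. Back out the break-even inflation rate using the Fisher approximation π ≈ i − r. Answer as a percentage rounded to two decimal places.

π ≈ i − r = 6.69% − 0.3% → 6.39%.

6.39%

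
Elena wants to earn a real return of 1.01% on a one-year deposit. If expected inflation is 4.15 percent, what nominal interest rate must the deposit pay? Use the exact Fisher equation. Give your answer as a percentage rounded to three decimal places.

(1 + i) = (1 + r)(1 + π) = 1.01010 × 1.04150 = 1.05201915
i = 1.05201915 − 1, so the required nominal rate is 5.202%.

5.202%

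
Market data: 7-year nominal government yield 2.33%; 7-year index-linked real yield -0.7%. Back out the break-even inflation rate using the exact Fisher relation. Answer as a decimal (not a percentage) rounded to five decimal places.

0.03051

(1 + π) = (1 + i)/(1 + r) = 1.02330 / 0.99300 = 1.030514
Break-even inflation = 1.030514 − 1 → 0.03051.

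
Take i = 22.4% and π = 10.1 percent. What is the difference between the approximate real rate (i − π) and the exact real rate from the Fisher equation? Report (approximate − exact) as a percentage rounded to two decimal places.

Approximate: r ≈ 22.400% − 10.100% = 12.3000%
Exact: (1 + 0.2240)/(1 + 0.1010) − 1 = 11.1717%
Error = 12.3000% − 11.1717% = 1.1283% → 1.13%.

1.13%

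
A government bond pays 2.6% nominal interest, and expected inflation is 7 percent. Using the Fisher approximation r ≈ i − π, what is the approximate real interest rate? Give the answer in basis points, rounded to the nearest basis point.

-440 basis points

r ≈ i − π = 2.6% − 7% = -440 basis points.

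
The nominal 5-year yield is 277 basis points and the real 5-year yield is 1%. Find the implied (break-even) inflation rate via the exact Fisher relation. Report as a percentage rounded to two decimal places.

1.75%

(1 + π) = (1 + i)/(1 + r) = 1.02770 / 1.01000 = 1.017525
Break-even inflation = 1.017525 − 1 → 1.75%.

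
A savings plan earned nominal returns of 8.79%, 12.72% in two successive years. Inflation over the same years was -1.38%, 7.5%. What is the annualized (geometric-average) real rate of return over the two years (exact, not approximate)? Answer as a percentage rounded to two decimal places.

7.55%

Nominal growth factor = 1.0879 × 1.1272 = 1.22628088
Price-level growth factor = 0.9862 × 1.0750 = 1.06016500
Real growth factor = 1.22628088 / 1.06016500 = 1.15668870
Annualized real rate = 1.15668870^(1/2) − 1 = 7.5495% → 7.55%.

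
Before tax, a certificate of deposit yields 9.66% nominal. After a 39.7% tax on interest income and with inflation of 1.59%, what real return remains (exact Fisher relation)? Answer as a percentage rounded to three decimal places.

After-tax nominal return = 9.66% × (1 − 0.397) = 5.82498%.
1 + r = 1.0582498 / 1.01590 = 1.041687
After-tax real rate = 1.041687 − 1 → 4.169%.

4.169%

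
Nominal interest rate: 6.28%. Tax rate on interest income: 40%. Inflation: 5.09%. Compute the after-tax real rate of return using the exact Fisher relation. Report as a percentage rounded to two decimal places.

-1.26%

After-tax nominal return = 6.28% × (1 − 0.4) = 3.7680%.
1 + r = 1.03768 / 1.05090 = 0.987420
After-tax real rate = 0.987420 − 1 → -1.26%.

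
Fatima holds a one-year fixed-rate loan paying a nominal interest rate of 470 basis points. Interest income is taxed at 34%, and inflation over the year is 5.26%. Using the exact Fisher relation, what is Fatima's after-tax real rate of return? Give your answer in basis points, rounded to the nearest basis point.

-205 basis points

After-tax nominal return = 4.7% × (1 − 0.34) = 3.1020%.
1 + r = 1.03102 / 1.05260 = 0.979498
After-tax real rate = 0.979498 − 1 → -205 basis points.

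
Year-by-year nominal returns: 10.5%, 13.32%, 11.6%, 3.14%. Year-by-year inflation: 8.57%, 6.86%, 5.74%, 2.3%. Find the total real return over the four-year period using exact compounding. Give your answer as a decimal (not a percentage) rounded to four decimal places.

Compound the nominal returns: 1.1050 × 1.1332 × 1.1160 × 1.0314 = 1.441319.
Compound inflation: 1.0857 × 1.0686 × 1.0574 × 1.0230 = 1.254989.
Deflate: 1.441319 / 1.254989 = 1.148471.
Total real return = 1.148471 − 1 → 0.1485.

0.1485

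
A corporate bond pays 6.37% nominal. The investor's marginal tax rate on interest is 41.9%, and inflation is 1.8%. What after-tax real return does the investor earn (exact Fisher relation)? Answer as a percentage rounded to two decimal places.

1.87%

After-tax nominal return = 6.37% × (1 − 0.419) = 3.70097%.
1 + r = 1.0370097 / 1.01800 = 1.018674
After-tax real rate = 1.018674 − 1 → 1.87%.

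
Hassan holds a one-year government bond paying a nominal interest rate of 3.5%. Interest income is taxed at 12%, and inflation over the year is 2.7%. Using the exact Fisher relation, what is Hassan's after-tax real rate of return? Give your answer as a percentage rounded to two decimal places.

0.37%

After-tax nominal return = 3.5% × (1 − 0.12) = 3.0800%.
1 + r = 1.03080 / 1.02700 = 1.003700
After-tax real rate = 1.003700 − 1 → 0.37%.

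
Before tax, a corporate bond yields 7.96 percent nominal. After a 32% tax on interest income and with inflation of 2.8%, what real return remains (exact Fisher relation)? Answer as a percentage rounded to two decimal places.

2.54%

After-tax nominal return = 7.96% × (1 − 0.32) = 5.4128%.
1 + r = 1.054128 / 1.02800 = 1.025416
After-tax real rate = 1.025416 − 1 → 2.54%.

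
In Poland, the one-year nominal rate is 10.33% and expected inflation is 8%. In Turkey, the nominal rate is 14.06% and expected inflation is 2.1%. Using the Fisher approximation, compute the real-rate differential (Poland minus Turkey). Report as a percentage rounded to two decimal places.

-9.63%

Poland: 10.33% − 8% = 2.330%
Turkey: 14.06% − 2.1% = 11.960%
Differential = -9.630% → -9.63%.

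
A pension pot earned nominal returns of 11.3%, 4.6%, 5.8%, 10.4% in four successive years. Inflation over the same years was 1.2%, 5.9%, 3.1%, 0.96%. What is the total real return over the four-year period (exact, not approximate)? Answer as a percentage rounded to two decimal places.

21.90%

Compound the nominal returns: 1.1130 × 1.0460 × 1.0580 × 1.1040 = 1.359821.
Compound inflation: 1.0120 × 1.0590 × 1.0310 × 1.0096 = 1.115538.
Deflate: 1.359821 / 1.115538 = 1.218981.
Total real return = 1.218981 − 1 → 21.90%.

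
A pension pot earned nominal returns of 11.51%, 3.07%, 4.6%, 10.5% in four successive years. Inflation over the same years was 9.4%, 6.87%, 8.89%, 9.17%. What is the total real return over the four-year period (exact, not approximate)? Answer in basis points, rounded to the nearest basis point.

-442 basis points

Nominal growth factor = 1.1151 × 1.0307 × 1.0460 × 1.1050 = 1.328434
Price-level growth factor = 1.0940 × 1.0687 × 1.0889 × 1.0917 = 1.389839
Real growth factor = 1.328434 / 1.389839 = 0.955819
Total real return = 0.955819 − 1 → -442 basis points.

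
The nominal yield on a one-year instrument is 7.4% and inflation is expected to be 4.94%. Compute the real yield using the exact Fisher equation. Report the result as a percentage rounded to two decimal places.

2.34%

By the Fisher relation, 1 + r = (1 + i)/(1 + π).
1 + r = 1.07400 / 1.04940 = 1.023442
r = 1.023442 − 1 = 2.3442%, i.e. 2.34%.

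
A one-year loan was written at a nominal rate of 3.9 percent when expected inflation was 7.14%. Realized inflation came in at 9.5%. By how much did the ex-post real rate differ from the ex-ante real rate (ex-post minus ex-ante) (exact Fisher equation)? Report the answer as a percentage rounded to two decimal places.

-2.09%

Ex-ante: (1 + 0.0390)/(1 + 0.0714) − 1 = -3.0241%
Ex-post: (1 + 0.0390)/(1 + 0.0950) − 1 = -5.1142%
Difference (ex-post − ex-ante) = -2.0901% → -2.09%.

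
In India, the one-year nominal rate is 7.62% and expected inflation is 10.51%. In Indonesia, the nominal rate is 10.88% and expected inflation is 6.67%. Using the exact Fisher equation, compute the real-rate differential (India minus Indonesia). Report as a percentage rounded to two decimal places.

-6.56%

India: (1 + 0.0762)/(1 + 0.1051) − 1 = -2.6151%
Indonesia: (1 + 0.1088)/(1 + 0.0667) − 1 = 3.9468%
Differential = -2.6151% − 3.9468% = -6.5619% → -6.56%.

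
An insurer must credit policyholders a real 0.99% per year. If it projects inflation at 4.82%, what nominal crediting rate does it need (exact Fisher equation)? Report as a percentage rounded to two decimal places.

(1 + i) = (1 + r)(1 + π) = 1.00990 × 1.04820 = 1.05857718
i = 1.05857718 − 1, so the required nominal rate is 5.86%.

5.86%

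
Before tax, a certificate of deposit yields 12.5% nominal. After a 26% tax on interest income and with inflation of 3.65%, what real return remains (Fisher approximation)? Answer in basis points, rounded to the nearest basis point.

560 basis points

After-tax nominal return = 12.5% × (1 − 0.26) = 9.2500%.
r ≈ 9.2500% − 3.65% → 560 basis points.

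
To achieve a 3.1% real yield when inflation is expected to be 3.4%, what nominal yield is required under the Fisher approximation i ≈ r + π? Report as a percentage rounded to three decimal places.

6.500%

i ≈ r + π = 3.1% + 3.4% = 6.500%.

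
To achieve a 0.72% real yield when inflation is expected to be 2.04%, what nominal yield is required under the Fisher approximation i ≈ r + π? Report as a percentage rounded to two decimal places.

2.76%

i ≈ r + π = 0.72% + 2.04% = 2.76%.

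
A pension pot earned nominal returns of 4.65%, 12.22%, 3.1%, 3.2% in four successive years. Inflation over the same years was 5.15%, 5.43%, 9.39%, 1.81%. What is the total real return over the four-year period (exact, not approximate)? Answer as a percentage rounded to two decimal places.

1.21%

Compound the nominal returns: 1.0465 × 1.1222 × 1.0310 × 1.0320 = 1.249533.
Compound inflation: 1.0515 × 1.0543 × 1.0939 × 1.0181 = 1.234643.
Deflate: 1.249533 / 1.234643 = 1.012060.
Total real return = 1.012060 − 1 → 1.21%.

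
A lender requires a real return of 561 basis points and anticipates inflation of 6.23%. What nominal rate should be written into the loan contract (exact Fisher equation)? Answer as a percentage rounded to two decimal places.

12.19%

(1 + i) = (1 + r)(1 + π) = 1.05610 × 1.06230 = 1.12189503
i = 1.12189503 − 1, so the required nominal rate is 12.19%.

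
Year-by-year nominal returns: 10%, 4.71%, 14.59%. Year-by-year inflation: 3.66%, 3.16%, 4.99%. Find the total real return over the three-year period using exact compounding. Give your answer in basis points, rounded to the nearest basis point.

1756 basis points

Nominal growth factor = 1.1000 × 1.0471 × 1.1459 = 1.319859
Price-level growth factor = 1.0366 × 1.0316 × 1.0499 = 1.122717
Real growth factor = 1.319859 / 1.122717 = 1.175593
Total real return = 1.175593 − 1 → 1756 basis points.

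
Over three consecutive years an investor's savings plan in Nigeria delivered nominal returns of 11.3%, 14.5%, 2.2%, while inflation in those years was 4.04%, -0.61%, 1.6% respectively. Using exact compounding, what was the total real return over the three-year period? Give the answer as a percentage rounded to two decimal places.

23.97%

Nominal growth factor = 1.1130 × 1.1450 × 1.0220 = 1.302421
Price-level growth factor = 1.0404 × 0.9939 × 1.0160 = 1.050598
Real growth factor = 1.302421 / 1.050598 = 1.239695
Total real return = 1.239695 − 1 → 23.97%.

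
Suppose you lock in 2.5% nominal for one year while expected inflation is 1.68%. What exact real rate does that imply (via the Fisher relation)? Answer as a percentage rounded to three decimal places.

By the Fisher relation, 1 + r = (1 + i)/(1 + π).
1 + r = 1.02500 / 1.01680 = 1.0080645
r = 1.0080645 − 1 = 0.80645%, i.e. 0.806%.

0.806%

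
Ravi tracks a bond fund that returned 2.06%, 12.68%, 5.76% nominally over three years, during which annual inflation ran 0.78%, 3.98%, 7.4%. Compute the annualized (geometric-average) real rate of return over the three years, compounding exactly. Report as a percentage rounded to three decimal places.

2.620%

Nominal growth factor = 1.0206 × 1.1268 × 1.0576 = 1.21625278
Price-level growth factor = 1.0078 × 1.0398 × 1.0740 = 1.12545581
Real growth factor = 1.21625278 / 1.12545581 = 1.08067572
Annualized real rate = 1.08067572^(1/3) − 1 = 2.6199% → 2.620%.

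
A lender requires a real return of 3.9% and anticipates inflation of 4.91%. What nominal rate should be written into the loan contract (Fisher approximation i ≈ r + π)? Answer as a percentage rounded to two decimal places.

8.81%

i ≈ r + π = 3.9% + 4.91% = 8.81%.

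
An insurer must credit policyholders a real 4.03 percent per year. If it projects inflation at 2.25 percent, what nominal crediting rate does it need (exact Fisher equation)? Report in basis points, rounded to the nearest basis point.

(1 + i) = (1 + r)(1 + π) = 1.04030 × 1.02250 = 1.06370675
i = 1.06370675 − 1, so the required nominal rate is 637 basis points.

637 basis points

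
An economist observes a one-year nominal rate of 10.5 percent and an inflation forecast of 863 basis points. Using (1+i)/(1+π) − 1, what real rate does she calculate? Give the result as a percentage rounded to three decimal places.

1.721%

By the Fisher identity, 1 + r = (1 + i)/(1 + π).
1 + r = 1.10500 / 1.08630 = 1.017214
r = 1.017214 − 1 = 1.7214%, i.e. 1.721%.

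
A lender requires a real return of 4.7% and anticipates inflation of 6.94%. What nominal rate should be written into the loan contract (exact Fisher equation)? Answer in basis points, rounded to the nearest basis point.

1197 basis points

(1 + i) = (1 + r)(1 + π) = 1.04700 × 1.06940 = 1.1196618
i = 1.1196618 − 1, so the required nominal rate is 1197 basis points.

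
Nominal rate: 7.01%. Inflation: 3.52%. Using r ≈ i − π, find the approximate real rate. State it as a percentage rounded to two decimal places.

3.49%

r ≈ i − π = 7.01% − 3.52% = 3.49%.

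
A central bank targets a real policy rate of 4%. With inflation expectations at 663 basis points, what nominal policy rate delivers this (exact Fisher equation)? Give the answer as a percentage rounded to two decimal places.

(1 + i) = (1 + r)(1 + π) = 1.04000 × 1.06630 = 1.108952
i = 1.108952 − 1, so the required nominal rate is 10.90%.

10.90%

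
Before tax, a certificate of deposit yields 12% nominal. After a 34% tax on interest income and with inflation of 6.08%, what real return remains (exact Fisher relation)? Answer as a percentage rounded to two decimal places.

After-tax nominal return = 12% × (1 − 0.34) = 7.9200%.
1 + r = 1.07920 / 1.06080 = 1.017345
After-tax real rate = 1.017345 − 1 → 1.73%.

1.73%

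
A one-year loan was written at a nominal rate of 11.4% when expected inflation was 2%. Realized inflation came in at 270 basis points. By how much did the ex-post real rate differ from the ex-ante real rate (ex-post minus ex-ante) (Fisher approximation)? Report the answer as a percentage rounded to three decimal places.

Ex-ante: 11.4% − 2% = 9.400%
Ex-post: 11.4% − 2.7% = 8.700%
Difference (ex-post − ex-ante) = -0.7000% → -0.700%.

-0.700%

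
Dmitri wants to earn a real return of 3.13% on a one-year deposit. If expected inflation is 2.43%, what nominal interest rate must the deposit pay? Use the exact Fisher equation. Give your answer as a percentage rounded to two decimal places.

5.64%

(1 + i) = (1 + r)(1 + π) = 1.03130 × 1.02430 = 1.05636059
i = 1.05636059 − 1, so the required nominal rate is 5.64%.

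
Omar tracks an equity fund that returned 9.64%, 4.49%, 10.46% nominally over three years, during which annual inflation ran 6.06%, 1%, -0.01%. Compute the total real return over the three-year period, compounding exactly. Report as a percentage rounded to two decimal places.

18.15%

Compound the nominal returns: 1.0964 × 1.0449 × 1.1046 = 1.265461.
Compound inflation: 1.0606 × 1.0100 × 0.9999 = 1.071099.
Deflate: 1.265461 / 1.071099 = 1.181461.
Total real return = 1.181461 − 1 → 18.15%.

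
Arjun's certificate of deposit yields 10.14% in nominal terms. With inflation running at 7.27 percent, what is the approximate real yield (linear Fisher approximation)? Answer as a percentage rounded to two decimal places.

2.87%

r ≈ i − π = 10.14% − 7.27% = 2.87%.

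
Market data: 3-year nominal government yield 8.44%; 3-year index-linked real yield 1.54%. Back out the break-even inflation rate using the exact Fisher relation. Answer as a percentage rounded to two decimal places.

(1 + π) = (1 + i)/(1 + r) = 1.08440 / 1.01540 = 1.067954
Break-even inflation = 1.067954 − 1 → 6.80%.

6.80%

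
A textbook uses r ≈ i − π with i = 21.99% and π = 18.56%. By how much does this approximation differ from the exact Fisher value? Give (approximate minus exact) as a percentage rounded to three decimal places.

Approximate: r ≈ 21.990% − 18.560% = 3.4300%
Exact: (1 + 0.2199)/(1 + 0.1856) − 1 = 2.8930%
Error = 3.4300% − 2.8930% = 0.5370% → 0.537%.

0.537%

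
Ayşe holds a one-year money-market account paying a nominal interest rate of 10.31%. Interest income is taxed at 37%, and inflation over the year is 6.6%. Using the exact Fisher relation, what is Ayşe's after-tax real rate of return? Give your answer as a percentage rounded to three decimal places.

-0.098%

After-tax nominal return = 10.31% × (1 − 0.37) = 6.4953%.
1 + r = 1.064953 / 1.06600 = 0.999018
After-tax real rate = 0.999018 − 1 → -0.098%.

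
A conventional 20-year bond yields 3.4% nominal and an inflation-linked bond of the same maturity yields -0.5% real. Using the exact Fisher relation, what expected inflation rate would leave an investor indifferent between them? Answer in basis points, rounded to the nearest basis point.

392 basis points

(1 + π) = (1 + i)/(1 + r) = 1.03400 / 0.99500 = 1.039196
Break-even inflation = 1.039196 − 1 → 392 basis points.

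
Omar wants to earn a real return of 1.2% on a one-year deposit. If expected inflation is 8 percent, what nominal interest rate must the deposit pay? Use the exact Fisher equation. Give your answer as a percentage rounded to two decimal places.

(1 + i) = (1 + r)(1 + π) = 1.01200 × 1.08000 = 1.09296
i = 1.09296 − 1, so the required nominal rate is 9.30%.

9.30%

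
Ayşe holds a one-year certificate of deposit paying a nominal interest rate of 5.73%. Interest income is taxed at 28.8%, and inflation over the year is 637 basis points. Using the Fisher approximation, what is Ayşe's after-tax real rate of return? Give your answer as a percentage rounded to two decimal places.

After-tax nominal return = 5.73% × (1 − 0.288) = 4.07976%.
r ≈ 4.07976% − 6.37% → -2.29%.

-2.29%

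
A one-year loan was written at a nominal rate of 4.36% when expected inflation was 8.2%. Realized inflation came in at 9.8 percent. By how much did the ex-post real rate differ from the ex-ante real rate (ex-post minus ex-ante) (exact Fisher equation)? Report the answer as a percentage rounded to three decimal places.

-1.405%

Ex-ante: (1 + 0.0436)/(1 + 0.0820) − 1 = -3.54898%
Ex-post: (1 + 0.0436)/(1 + 0.0980) − 1 = -4.95446%
Difference (ex-post − ex-ante) = -1.40548% → -1.405%.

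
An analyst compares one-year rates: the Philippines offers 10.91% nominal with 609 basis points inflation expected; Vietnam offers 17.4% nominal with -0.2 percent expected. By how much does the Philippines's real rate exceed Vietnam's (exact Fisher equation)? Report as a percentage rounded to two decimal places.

-13.09%

The Philippines: (1 + 0.1091)/(1 + 0.0609) − 1 = 4.5433%
Vietnam: (1 + 0.1740)/(1 − 0.0020) − 1 = 17.6353%
Differential = 4.5433% − 17.6353% = -13.0920% → -13.09%.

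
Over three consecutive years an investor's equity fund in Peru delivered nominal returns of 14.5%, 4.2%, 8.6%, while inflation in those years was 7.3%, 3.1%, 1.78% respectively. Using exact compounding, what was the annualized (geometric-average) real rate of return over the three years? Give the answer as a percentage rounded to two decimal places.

4.79%

Nominal growth factor = 1.1450 × 1.0420 × 1.0860 = 1.29569574
Price-level growth factor = 1.0730 × 1.0310 × 1.0178 = 1.12595448
Real growth factor = 1.29569574 / 1.12595448 = 1.15075322
Annualized real rate = 1.15075322^(1/3) − 1 = 4.7918% → 4.79%.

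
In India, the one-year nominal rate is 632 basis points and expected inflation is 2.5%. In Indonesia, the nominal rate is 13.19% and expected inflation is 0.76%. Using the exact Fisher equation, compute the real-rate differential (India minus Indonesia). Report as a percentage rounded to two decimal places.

India: (1 + 0.0632)/(1 + 0.0250) − 1 = 3.7268%
Indonesia: (1 + 0.1319)/(1 + 0.0076) − 1 = 12.3362%
Differential = 3.7268% − 12.3362% = -8.6094% → -8.61%.

-8.61%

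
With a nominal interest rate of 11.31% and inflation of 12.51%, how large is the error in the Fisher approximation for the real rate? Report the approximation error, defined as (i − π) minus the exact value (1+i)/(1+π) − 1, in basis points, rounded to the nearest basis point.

-13 basis points

Approximate: r ≈ 11.310% − 12.510% = -1.2000%
Exact: (1 + 0.1131)/(1 + 0.1251) − 1 = -1.0666%
Error = -1.2000% − (-1.0666%) = -0.1334% → -13 basis points.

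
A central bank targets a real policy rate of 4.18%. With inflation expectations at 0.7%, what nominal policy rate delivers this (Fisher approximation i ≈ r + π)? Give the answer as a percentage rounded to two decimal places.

i ≈ r + π = 4.18% + 0.7% = 4.88%.

4.88%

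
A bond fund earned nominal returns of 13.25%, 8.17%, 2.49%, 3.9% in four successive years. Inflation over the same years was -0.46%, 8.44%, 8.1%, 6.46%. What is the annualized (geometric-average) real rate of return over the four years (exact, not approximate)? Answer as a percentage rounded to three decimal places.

1.230%

Nominal growth factor = 1.1325 × 1.0817 × 1.0249 × 1.0390 = 1.30449399
Price-level growth factor = 0.9954 × 1.0844 × 1.0810 × 1.0646 = 1.24222224
Real growth factor = 1.30449399 / 1.24222224 = 1.05012931
Annualized real rate = 1.05012931^(1/4) − 1 = 1.2303% → 1.230%.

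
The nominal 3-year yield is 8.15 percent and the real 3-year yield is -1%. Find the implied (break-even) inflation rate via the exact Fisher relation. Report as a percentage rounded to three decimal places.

9.242%

(1 + π) = (1 + i)/(1 + r) = 1.08150 / 0.99000 = 1.092424
Break-even inflation = 1.092424 − 1 → 9.242%.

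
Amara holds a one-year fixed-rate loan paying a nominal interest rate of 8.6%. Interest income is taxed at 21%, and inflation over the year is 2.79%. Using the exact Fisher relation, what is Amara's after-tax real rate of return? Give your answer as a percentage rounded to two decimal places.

3.90%

After-tax nominal return = 8.6% × (1 − 0.21) = 6.7940%.
1 + r = 1.06794 / 1.02790 = 1.038953
After-tax real rate = 1.038953 − 1 → 3.90%.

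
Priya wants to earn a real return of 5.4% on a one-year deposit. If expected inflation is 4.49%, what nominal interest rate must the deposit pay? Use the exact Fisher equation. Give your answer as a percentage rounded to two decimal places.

(1 + i) = (1 + r)(1 + π) = 1.05400 × 1.04490 = 1.1013246
i = 1.1013246 − 1, so the required nominal rate is 10.13%.

10.13%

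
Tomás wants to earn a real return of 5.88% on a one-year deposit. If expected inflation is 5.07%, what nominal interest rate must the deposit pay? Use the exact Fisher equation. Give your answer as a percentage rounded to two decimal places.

(1 + i) = (1 + r)(1 + π) = 1.05880 × 1.05070 = 1.11248116
i = 1.11248116 − 1, so the required nominal rate is 11.25%.

11.25%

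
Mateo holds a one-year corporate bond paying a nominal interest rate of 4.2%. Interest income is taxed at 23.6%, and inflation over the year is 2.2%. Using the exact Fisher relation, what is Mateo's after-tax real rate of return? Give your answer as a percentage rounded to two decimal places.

0.99%

After-tax nominal return = 4.2% × (1 − 0.236) = 3.2088%.
1 + r = 1.032088 / 1.02200 = 1.009871
After-tax real rate = 1.009871 − 1 → 0.99%.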